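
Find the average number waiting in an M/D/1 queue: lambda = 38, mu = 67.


M/D/1: Lq = rho^2 / (2*(1-rho)) where rho = 38/67; Lq = 0.37

0.37


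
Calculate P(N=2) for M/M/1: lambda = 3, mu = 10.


rho = 3/10; P(n) = (1-rho)*rho^n = (1-3/10)*(3/10)^2 = 0.063

0.063


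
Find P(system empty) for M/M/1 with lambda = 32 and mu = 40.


P0 = 1 - rho = 1 - 32/40 = 0.2

0.2


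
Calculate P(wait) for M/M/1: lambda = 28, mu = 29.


P(wait) = rho = lambda/mu = 28/29 = 0.9655

0.9655


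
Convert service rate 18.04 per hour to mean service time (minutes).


Mean service time = 60/mu = 60/18.04 = 3.33 minutes

3.33 minutes


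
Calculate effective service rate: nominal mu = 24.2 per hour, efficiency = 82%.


Effective rate = mu * efficiency = 24.2 * 0.82 = 19.84 per hour

19.84 per hour


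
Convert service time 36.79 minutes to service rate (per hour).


mu = 60 / avg_service_time = 60 / 36.79 = 1.63 per hour

1.63 per hour


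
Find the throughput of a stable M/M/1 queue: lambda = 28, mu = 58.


For a stable queue (lambda < mu), throughput = lambda = 28 per hour

28 per hour


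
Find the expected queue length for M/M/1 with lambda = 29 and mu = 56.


rho = 29/56; Lq = rho^2/(1-rho) = 0.56

0.56


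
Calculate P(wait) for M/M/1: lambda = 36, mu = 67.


P(wait) = rho = lambda/mu = 36/67 = 0.5373

0.5373


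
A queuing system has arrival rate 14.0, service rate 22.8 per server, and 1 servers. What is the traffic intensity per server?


rho = lambda / (c * mu) = 14.0 / (1 * 22.8) = 0.614

0.614


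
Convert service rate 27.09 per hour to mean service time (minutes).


Mean service time = 60/mu = 60/27.09 = 2.21 minutes

2.21 minutes


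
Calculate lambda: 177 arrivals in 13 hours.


lambda = total arrivals / time = 177 / 13 = 13.62 per hour

13.62 per hour


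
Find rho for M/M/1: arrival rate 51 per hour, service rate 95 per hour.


rho = lambda/mu = 51/95 = 0.5368

0.5368


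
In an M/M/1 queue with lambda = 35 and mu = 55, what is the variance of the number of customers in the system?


rho = 35/55; Var(N) = rho/(1-rho)^2 = 4.81

4.81


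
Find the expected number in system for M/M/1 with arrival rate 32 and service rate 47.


rho = 32/47; L = rho/(1-rho) = 2.13

2.13


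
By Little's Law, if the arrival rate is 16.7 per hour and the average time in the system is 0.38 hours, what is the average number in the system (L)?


L = lambda * W = 16.7 * 0.38 = 6.35

6.35


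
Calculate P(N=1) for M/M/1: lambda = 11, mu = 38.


rho = 11/38; P(n) = (1-rho)*rho^n = (1-11/38)*(11/38)^1 = 0.2057

0.2057


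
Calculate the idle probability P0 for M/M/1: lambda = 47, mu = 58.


P0 = 1 - rho = 1 - 47/58 = 0.1897

0.1897


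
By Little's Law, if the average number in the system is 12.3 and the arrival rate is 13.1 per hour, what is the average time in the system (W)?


W = L / lambda = 12.3 / 13.1 = 0.9389 hours

0.9389 hours


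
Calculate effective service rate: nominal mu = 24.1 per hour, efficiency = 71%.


Effective rate = mu * efficiency = 24.1 * 0.71 = 17.11 per hour

17.11 per hour


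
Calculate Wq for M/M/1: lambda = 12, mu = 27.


rho = 12/27; Wq = rho/(mu - lambda) = 0.0296 hours

0.0296 hours


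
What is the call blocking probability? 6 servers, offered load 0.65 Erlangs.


B(N,A) = (A^N/N!) / sum(A^k/k!, k=0..N) with N=6, A=0.65 = 0.0001

0.0001


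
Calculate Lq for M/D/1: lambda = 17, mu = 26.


M/D/1: Lq = rho^2 / (2*(1-rho)) where rho = 17/26; Lq = 0.62

0.62


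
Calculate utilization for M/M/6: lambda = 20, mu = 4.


rho = lambda/(c*mu) = 20/(6*4) = 0.8333

0.8333


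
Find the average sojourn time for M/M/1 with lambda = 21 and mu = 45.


W = 1/(mu - lambda) = 1/(45 - 21) = 0.0417 hours

0.0417 hours


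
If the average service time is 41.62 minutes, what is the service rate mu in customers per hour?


mu = 60 / avg_service_time = 60 / 41.62 = 1.44 per hour

1.44 per hour


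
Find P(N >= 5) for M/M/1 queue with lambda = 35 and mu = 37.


P(N >= 5) = rho^5 = (35/37)^5 = 0.7574

0.7574


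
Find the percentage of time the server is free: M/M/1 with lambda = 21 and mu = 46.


Idle fraction = (1 - rho) * 100 = (1 - 21/46) * 100 = 54.3%

54.3%


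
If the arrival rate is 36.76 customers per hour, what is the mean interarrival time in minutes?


Mean interarrival time = 60/lambda = 60/36.76 = 1.63 minutes

1.63 minutes


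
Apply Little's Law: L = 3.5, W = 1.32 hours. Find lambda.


lambda = L / W = 3.5 / 1.32 = 2.65 per hour

2.65 per hour


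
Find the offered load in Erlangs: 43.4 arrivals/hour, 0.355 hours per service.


Offered load a = lambda * E[S] = 43.4 * 0.355 = 15.41 Erlangs

15.41 Erlangs


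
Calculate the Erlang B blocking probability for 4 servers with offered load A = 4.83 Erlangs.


B(N,A) = (A^N/N!) / sum(A^k/k!, k=0..N) with N=4, A=4.83 = 0.3847

0.3847


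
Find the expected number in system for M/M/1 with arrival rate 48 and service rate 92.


rho = 48/92; L = rho/(1-rho) = 1.09

1.09


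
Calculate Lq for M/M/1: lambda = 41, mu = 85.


rho = 41/85; Lq = rho^2/(1-rho) = 0.45

0.45


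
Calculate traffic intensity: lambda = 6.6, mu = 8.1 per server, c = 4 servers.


rho = lambda / (c * mu) = 6.6 / (4 * 8.1) = 0.2037

0.2037


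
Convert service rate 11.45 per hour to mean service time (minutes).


Mean service time = 60/mu = 60/11.45 = 5.24 minutes

5.24 minutes


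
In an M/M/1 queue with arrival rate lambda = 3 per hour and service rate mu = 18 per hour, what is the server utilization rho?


rho = lambda/mu = 3/18 = 0.1667

0.1667


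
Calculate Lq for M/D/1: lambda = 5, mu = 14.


M/D/1: Lq = rho^2 / (2*(1-rho)) where rho = 5/14; Lq = 0.1

0.1


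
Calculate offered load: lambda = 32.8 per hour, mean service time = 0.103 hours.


Offered load a = lambda * E[S] = 32.8 * 0.103 = 3.38 Erlangs

3.38 Erlangs


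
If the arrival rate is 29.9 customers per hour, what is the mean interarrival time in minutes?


Mean interarrival time = 60/lambda = 60/29.9 = 2.01 minutes

2.01 minutes


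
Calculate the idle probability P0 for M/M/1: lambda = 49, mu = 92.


P0 = 1 - rho = 1 - 49/92 = 0.4674

0.4674


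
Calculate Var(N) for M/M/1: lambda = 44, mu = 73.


rho = 44/73; Var(N) = rho/(1-rho)^2 = 3.82

3.82


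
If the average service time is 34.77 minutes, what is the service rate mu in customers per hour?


mu = 60 / avg_service_time = 60 / 34.77 = 1.73 per hour

1.73 per hour


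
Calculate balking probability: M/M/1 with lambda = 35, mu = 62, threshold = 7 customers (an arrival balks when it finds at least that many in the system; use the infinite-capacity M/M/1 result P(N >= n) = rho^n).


P(N >= 7) = rho^7 = (35/62)^7 = 0.0183

0.0183


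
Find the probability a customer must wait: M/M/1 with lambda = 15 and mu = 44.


P(wait) = rho = lambda/mu = 15/44 = 0.3409

0.3409


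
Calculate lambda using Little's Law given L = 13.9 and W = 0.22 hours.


lambda = L / W = 13.9 / 0.22 = 63.18 per hour

63.18 per hour


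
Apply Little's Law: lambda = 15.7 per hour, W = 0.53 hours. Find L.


L = lambda * W = 15.7 * 0.53 = 8.32

8.32


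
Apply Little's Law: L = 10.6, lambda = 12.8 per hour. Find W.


W = L / lambda = 10.6 / 12.8 = 0.8281 hours

0.8281 hours


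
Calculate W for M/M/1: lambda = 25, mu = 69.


W = 1/(mu - lambda) = 1/(69 - 25) = 0.0227 hours

0.0227 hours


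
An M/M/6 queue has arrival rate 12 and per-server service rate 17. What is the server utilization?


rho = lambda/(c*mu) = 12/(6*17) = 0.1176

0.1176


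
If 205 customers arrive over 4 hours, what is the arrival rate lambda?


lambda = total arrivals / time = 205 / 4 = 51.25 per hour

51.25 per hour


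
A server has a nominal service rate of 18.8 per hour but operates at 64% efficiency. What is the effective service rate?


Effective rate = mu * efficiency = 18.8 * 0.64 = 12.03 per hour

12.03 per hour


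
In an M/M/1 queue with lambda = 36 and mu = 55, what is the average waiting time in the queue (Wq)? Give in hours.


rho = 36/55; Wq = rho/(mu - lambda) = 0.0344 hours

0.0344 hours


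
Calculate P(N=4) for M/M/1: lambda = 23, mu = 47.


rho = 23/47; P(n) = (1-rho)*rho^n = (1-23/47)*(23/47)^4 = 0.0293

0.0293


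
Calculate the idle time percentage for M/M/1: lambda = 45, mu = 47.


Idle fraction = (1 - rho) * 100 = (1 - 45/47) * 100 = 4.3%

4.3%


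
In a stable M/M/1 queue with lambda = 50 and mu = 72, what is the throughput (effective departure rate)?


For a stable queue (lambda < mu), throughput = lambda = 50 per hour

50 per hour


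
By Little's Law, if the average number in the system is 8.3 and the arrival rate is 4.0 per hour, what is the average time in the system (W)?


W = L / lambda = 8.3 / 4.0 = 2.075 hours

2.075 hours


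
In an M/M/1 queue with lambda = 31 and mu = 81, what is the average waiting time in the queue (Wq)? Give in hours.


rho = 31/81; Wq = rho/(mu - lambda) = 0.0077 hours

0.0077 hours


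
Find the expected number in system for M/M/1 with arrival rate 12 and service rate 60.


rho = 12/60; L = rho/(1-rho) = 0.25

0.25


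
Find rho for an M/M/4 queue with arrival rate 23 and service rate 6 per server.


rho = lambda/(c*mu) = 23/(4*6) = 0.9583

0.9583


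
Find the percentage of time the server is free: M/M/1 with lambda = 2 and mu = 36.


Idle fraction = (1 - rho) * 100 = (1 - 2/36) * 100 = 94.4%

94.4%


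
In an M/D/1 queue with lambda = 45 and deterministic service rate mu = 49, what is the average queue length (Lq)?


M/D/1: Lq = rho^2 / (2*(1-rho)) where rho = 45/49; Lq = 5.17

5.17


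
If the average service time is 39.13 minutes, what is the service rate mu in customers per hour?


mu = 60 / avg_service_time = 60 / 39.13 = 1.53 per hour

1.53 per hour


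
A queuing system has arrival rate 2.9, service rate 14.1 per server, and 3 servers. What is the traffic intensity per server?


rho = lambda / (c * mu) = 2.9 / (3 * 14.1) = 0.0686

0.0686


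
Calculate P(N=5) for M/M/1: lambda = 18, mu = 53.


rho = 18/53; P(n) = (1-rho)*rho^n = (1-18/53)*(18/53)^5 = 0.003

0.003


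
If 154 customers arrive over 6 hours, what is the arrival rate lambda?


lambda = total arrivals / time = 154 / 6 = 25.67 per hour

25.67 per hour


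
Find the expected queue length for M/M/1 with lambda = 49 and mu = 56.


rho = 49/56; Lq = rho^2/(1-rho) = 6.13

6.13


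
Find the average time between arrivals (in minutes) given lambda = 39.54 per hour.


Mean interarrival time = 60/lambda = 60/39.54 = 1.52 minutes

1.52 minutes


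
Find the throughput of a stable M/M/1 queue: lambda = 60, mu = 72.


For a stable queue (lambda < mu), throughput = lambda = 60 per hour

60 per hour


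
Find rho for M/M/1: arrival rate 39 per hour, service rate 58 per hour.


rho = lambda/mu = 39/58 = 0.6724

0.6724


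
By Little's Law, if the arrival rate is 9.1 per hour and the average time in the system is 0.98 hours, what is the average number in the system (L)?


L = lambda * W = 9.1 * 0.98 = 8.92

8.92


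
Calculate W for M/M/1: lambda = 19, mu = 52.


W = 1/(mu - lambda) = 1/(52 - 19) = 0.0303 hours

0.0303 hours


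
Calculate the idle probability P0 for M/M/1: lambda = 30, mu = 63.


P0 = 1 - rho = 1 - 30/63 = 0.5238

0.5238


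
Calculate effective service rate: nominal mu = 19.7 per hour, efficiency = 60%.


Effective rate = mu * efficiency = 19.7 * 0.6 = 11.82 per hour

11.82 per hour


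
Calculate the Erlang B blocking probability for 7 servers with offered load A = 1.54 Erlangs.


B(N,A) = (A^N/N!) / sum(A^k/k!, k=0..N) with N=7, A=1.54 = 0.0009

0.0009


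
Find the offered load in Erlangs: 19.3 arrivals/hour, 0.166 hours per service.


Offered load a = lambda * E[S] = 19.3 * 0.166 = 3.2 Erlangs

3.2 Erlangs


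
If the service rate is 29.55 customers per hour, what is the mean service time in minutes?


Mean service time = 60/mu = 60/29.55 = 2.03 minutes

2.03 minutes


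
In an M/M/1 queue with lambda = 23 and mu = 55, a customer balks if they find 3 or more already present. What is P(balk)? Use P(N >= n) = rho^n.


P(N >= 3) = rho^3 = (23/55)^3 = 0.0731

0.0731


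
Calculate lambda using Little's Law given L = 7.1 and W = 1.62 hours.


lambda = L / W = 7.1 / 1.62 = 4.38 per hour

4.38 per hour


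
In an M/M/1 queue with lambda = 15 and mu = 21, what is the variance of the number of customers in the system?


rho = 15/21; Var(N) = rho/(1-rho)^2 = 8.75

8.75


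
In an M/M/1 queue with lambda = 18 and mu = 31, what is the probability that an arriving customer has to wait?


P(wait) = rho = lambda/mu = 18/31 = 0.5806

0.5806


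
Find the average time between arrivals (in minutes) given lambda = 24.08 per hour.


Mean interarrival time = 60/lambda = 60/24.08 = 2.49 minutes

2.49 minutes


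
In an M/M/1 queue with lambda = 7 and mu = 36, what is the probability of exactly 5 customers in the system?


rho = 7/36; P(n) = (1-rho)*rho^n = (1-7/36)*(7/36)^5 = 0.0002

0.0002


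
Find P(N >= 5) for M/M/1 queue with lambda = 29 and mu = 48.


P(N >= 5) = rho^5 = (29/48)^5 = 0.0805

0.0805


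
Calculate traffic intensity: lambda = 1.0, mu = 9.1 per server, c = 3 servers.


rho = lambda / (c * mu) = 1.0 / (3 * 9.1) = 0.0366

0.0366


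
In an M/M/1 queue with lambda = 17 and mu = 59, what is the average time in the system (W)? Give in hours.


W = 1/(mu - lambda) = 1/(59 - 17) = 0.0238 hours

0.0238 hours


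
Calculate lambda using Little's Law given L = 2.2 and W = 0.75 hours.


lambda = L / W = 2.2 / 0.75 = 2.93 per hour

2.93 per hour


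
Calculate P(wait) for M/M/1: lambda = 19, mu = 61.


P(wait) = rho = lambda/mu = 19/61 = 0.3115

0.3115


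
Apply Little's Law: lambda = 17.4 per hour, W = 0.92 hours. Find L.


L = lambda * W = 17.4 * 0.92 = 16.01

16.01


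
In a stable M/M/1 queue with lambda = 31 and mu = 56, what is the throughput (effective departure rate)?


For a stable queue (lambda < mu), throughput = lambda = 31 per hour

31 per hour


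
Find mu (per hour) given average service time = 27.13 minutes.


mu = 60 / avg_service_time = 60 / 27.13 = 2.21 per hour

2.21 per hour


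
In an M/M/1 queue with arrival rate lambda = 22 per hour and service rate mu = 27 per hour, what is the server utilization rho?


rho = lambda/mu = 22/27 = 0.8148

0.8148


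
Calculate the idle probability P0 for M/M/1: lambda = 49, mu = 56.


P0 = 1 - rho = 1 - 49/56 = 0.125

0.125


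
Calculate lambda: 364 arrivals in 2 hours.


lambda = total arrivals / time = 364 / 2 = 182.0 per hour

182.0 per hour


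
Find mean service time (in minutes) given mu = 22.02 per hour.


Mean service time = 60/mu = 60/22.02 = 2.72 minutes

2.72 minutes


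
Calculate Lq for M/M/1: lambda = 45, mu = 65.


rho = 45/65; Lq = rho^2/(1-rho) = 1.56

1.56


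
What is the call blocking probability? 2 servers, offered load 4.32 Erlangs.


B(N,A) = (A^N/N!) / sum(A^k/k!, k=0..N) with N=2, A=4.32 = 0.6369

0.6369


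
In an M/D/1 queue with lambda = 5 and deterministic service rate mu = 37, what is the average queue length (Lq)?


M/D/1: Lq = rho^2 / (2*(1-rho)) where rho = 5/37; Lq = 0.01

0.01


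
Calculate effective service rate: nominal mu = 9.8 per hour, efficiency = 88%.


Effective rate = mu * efficiency = 9.8 * 0.88 = 8.62 per hour

8.62 per hour


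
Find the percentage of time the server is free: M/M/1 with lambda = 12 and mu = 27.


Idle fraction = (1 - rho) * 100 = (1 - 12/27) * 100 = 55.6%

55.6%


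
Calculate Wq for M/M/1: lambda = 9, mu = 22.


rho = 9/22; Wq = rho/(mu - lambda) = 0.0315 hours

0.0315 hours


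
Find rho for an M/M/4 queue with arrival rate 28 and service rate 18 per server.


rho = lambda/(c*mu) = 28/(4*18) = 0.3889

0.3889


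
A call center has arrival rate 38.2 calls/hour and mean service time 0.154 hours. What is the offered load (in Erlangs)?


Offered load a = lambda * E[S] = 38.2 * 0.154 = 5.88 Erlangs

5.88 Erlangs


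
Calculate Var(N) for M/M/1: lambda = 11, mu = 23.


rho = 11/23; Var(N) = rho/(1-rho)^2 = 1.76

1.76


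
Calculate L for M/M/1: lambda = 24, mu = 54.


rho = 24/54; L = rho/(1-rho) = 0.8

0.8


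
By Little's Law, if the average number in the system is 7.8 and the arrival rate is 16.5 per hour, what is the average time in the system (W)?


W = L / lambda = 7.8 / 16.5 = 0.4727 hours

0.4727 hours


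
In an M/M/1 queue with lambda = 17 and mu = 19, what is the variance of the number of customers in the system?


rho = 17/19; Var(N) = rho/(1-rho)^2 = 80.75

80.75


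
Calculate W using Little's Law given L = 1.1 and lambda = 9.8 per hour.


W = L / lambda = 1.1 / 9.8 = 0.1122 hours

0.1122 hours


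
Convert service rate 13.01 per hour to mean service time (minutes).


Mean service time = 60/mu = 60/13.01 = 4.61 minutes

4.61 minutes


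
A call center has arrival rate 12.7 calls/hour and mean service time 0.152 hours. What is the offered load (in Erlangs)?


Offered load a = lambda * E[S] = 12.7 * 0.152 = 1.93 Erlangs

1.93 Erlangs


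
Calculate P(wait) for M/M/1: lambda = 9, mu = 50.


P(wait) = rho = lambda/mu = 9/50 = 0.18

0.18


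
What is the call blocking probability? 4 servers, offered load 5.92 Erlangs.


B(N,A) = (A^N/N!) / sum(A^k/k!, k=0..N) with N=4, A=5.92 = 0.4644

0.4644


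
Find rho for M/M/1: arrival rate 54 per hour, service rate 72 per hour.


rho = lambda/mu = 54/72 = 0.75

0.75


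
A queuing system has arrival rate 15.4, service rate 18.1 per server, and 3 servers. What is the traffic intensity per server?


rho = lambda / (c * mu) = 15.4 / (3 * 18.1) = 0.2836

0.2836


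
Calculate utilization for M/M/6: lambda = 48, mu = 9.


rho = lambda/(c*mu) = 48/(6*9) = 0.8889

0.8889


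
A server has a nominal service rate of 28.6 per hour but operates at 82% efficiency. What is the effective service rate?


Effective rate = mu * efficiency = 28.6 * 0.82 = 23.45 per hour

23.45 per hour


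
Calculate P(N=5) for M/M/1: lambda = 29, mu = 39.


rho = 29/39; P(n) = (1-rho)*rho^n = (1-29/39)*(29/39)^5 = 0.0583

0.0583


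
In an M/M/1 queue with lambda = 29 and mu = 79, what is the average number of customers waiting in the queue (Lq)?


rho = 29/79; Lq = rho^2/(1-rho) = 0.21

0.21


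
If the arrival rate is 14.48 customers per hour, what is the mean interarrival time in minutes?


Mean interarrival time = 60/lambda = 60/14.48 = 4.14 minutes

4.14 minutes


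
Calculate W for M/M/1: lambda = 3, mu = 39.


W = 1/(mu - lambda) = 1/(39 - 3) = 0.0278 hours

0.0278 hours


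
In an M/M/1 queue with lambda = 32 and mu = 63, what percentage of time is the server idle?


Idle fraction = (1 - rho) * 100 = (1 - 32/63) * 100 = 49.2%

49.2%


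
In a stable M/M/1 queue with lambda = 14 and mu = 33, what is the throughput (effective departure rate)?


For a stable queue (lambda < mu), throughput = lambda = 14 per hour

14 per hour


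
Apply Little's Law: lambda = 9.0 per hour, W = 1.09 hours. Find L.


L = lambda * W = 9.0 * 1.09 = 9.81

9.81


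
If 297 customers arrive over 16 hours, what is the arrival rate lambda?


lambda = total arrivals / time = 297 / 16 = 18.56 per hour

18.56 per hour


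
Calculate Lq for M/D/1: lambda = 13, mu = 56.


M/D/1: Lq = rho^2 / (2*(1-rho)) where rho = 13/56; Lq = 0.04

0.04


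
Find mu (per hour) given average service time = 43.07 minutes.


mu = 60 / avg_service_time = 60 / 43.07 = 1.39 per hour

1.39 per hour


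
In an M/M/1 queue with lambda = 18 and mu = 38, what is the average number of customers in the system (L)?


rho = 18/38; L = rho/(1-rho) = 0.9

0.9


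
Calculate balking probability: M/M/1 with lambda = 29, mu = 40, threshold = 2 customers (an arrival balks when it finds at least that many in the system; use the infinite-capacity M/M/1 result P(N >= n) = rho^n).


P(N >= 2) = rho^2 = (29/40)^2 = 0.5256

0.5256


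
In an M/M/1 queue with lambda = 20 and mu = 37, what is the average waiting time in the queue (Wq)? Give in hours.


rho = 20/37; Wq = rho/(mu - lambda) = 0.0318 hours

0.0318 hours


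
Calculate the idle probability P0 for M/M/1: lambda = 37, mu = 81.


P0 = 1 - rho = 1 - 37/81 = 0.5432

0.5432


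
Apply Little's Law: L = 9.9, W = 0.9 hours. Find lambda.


lambda = L / W = 9.9 / 0.9 = 11.0 per hour

11.0 per hour


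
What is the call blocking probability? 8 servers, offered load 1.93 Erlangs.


B(N,A) = (A^N/N!) / sum(A^k/k!, k=0..N) with N=8, A=1.93 = 0.0007

0.0007


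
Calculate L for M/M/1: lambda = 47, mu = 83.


rho = 47/83; L = rho/(1-rho) = 1.31

1.31


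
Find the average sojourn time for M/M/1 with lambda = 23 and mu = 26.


W = 1/(mu - lambda) = 1/(26 - 23) = 0.3333 hours

0.3333 hours


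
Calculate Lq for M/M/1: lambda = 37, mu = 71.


rho = 37/71; Lq = rho^2/(1-rho) = 0.57

0.57


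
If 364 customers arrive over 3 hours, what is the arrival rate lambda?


lambda = total arrivals / time = 364 / 3 = 121.33 per hour

121.33 per hour


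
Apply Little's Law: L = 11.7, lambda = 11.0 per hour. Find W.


W = L / lambda = 11.7 / 11.0 = 1.0636 hours

1.0636 hours


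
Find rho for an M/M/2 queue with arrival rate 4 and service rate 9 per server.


rho = lambda/(c*mu) = 4/(2*9) = 0.2222

0.2222


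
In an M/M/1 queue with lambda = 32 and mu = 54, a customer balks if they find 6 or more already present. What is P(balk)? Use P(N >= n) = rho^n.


P(N >= 6) = rho^6 = (32/54)^6 = 0.0433

0.0433


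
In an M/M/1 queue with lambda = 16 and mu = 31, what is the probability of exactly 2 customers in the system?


rho = 16/31; P(n) = (1-rho)*rho^n = (1-16/31)*(16/31)^2 = 0.1289

0.1289


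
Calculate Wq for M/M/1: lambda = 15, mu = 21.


rho = 15/21; Wq = rho/(mu - lambda) = 0.119 hours

0.119 hours


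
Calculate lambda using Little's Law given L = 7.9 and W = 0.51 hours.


lambda = L / W = 7.9 / 0.51 = 15.49 per hour

15.49 per hour


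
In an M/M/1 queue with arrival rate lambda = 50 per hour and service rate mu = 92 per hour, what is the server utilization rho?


rho = lambda/mu = 50/92 = 0.5435

0.5435


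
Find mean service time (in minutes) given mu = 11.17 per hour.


Mean service time = 60/mu = 60/11.17 = 5.37 minutes

5.37 minutes


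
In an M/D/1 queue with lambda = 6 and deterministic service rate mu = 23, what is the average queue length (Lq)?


M/D/1: Lq = rho^2 / (2*(1-rho)) where rho = 6/23; Lq = 0.05

0.05


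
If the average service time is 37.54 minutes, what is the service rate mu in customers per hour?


mu = 60 / avg_service_time = 60 / 37.54 = 1.6 per hour

1.6 per hour


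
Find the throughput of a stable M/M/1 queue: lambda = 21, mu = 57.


For a stable queue (lambda < mu), throughput = lambda = 21 per hour

21 per hour


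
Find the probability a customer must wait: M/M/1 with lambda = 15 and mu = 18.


P(wait) = rho = lambda/mu = 15/18 = 0.8333

0.8333


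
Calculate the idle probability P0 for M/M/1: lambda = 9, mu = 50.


P0 = 1 - rho = 1 - 9/50 = 0.82

0.82


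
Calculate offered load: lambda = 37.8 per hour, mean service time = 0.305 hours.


Offered load a = lambda * E[S] = 37.8 * 0.305 = 11.53 Erlangs

11.53 Erlangs


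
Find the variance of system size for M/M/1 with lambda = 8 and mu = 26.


rho = 8/26; Var(N) = rho/(1-rho)^2 = 0.64

0.64


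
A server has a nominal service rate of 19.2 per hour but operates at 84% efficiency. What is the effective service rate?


Effective rate = mu * efficiency = 19.2 * 0.84 = 16.13 per hour

16.13 per hour


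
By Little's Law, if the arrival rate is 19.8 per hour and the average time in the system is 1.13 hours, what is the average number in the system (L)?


L = lambda * W = 19.8 * 1.13 = 22.37

22.37


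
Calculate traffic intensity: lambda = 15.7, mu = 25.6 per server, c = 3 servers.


rho = lambda / (c * mu) = 15.7 / (3 * 25.6) = 0.2044

0.2044


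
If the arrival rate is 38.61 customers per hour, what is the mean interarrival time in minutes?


Mean interarrival time = 60/lambda = 60/38.61 = 1.55 minutes

1.55 minutes


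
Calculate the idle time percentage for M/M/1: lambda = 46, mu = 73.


Idle fraction = (1 - rho) * 100 = (1 - 46/73) * 100 = 37.0%

37.0%


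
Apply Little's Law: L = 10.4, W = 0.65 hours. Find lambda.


lambda = L / W = 10.4 / 0.65 = 16.0 per hour

16.0 per hour


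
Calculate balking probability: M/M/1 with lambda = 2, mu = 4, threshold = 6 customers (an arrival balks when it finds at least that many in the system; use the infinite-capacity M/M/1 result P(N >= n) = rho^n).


P(N >= 6) = rho^6 = (2/4)^6 = 0.0156

0.0156


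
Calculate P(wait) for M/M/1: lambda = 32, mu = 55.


P(wait) = rho = lambda/mu = 32/55 = 0.5818

0.5818


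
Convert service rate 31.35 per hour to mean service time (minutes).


Mean service time = 60/mu = 60/31.35 = 1.91 minutes

1.91 minutes


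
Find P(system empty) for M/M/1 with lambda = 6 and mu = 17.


P0 = 1 - rho = 1 - 6/17 = 0.6471

0.6471


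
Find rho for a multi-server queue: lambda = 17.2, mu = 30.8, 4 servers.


rho = lambda / (c * mu) = 17.2 / (4 * 30.8) = 0.1396

0.1396


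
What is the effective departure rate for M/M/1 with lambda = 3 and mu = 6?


For a stable queue (lambda < mu), throughput = lambda = 3 per hour

3 per hour


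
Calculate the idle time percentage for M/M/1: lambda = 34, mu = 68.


Idle fraction = (1 - rho) * 100 = (1 - 34/68) * 100 = 50.0%

50.0%


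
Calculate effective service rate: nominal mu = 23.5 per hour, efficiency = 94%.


Effective rate = mu * efficiency = 23.5 * 0.94 = 22.09 per hour

22.09 per hour


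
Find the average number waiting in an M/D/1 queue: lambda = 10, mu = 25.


M/D/1: Lq = rho^2 / (2*(1-rho)) where rho = 10/25; Lq = 0.13

0.13


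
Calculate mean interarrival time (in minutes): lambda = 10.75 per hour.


Mean interarrival time = 60/lambda = 60/10.75 = 5.58 minutes

5.58 minutes


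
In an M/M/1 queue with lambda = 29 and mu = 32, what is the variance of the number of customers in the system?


rho = 29/32; Var(N) = rho/(1-rho)^2 = 103.11

103.11


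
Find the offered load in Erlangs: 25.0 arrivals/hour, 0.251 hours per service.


Offered load a = lambda * E[S] = 25.0 * 0.251 = 6.28 Erlangs

6.28 Erlangs


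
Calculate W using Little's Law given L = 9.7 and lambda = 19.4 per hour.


W = L / lambda = 9.7 / 19.4 = 0.5 hours

0.5 hours


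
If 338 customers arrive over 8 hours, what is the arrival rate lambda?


lambda = total arrivals / time = 338 / 8 = 42.25 per hour

42.25 per hour


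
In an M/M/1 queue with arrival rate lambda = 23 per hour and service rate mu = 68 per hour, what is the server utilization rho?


rho = lambda/mu = 23/68 = 0.3382

0.3382


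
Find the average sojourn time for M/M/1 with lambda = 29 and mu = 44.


W = 1/(mu - lambda) = 1/(44 - 29) = 0.0667 hours

0.0667 hours


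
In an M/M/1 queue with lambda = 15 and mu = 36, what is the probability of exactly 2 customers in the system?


rho = 15/36; P(n) = (1-rho)*rho^n = (1-15/36)*(15/36)^2 = 0.1013

0.1013


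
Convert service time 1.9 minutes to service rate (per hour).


mu = 60 / avg_service_time = 60 / 1.9 = 31.58 per hour

31.58 per hour


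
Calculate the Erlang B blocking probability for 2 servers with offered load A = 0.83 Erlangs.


B(N,A) = (A^N/N!) / sum(A^k/k!, k=0..N) with N=2, A=0.83 = 0.1584

0.1584


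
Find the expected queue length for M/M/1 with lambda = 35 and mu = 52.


rho = 35/52; Lq = rho^2/(1-rho) = 1.39

1.39


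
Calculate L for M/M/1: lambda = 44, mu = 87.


rho = 44/87; L = rho/(1-rho) = 1.02

1.02


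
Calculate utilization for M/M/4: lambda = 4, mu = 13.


rho = lambda/(c*mu) = 4/(4*13) = 0.0769

0.0769


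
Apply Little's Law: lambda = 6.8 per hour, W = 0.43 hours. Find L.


L = lambda * W = 6.8 * 0.43 = 2.92

2.92


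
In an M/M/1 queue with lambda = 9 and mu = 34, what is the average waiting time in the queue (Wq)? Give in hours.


rho = 9/34; Wq = rho/(mu - lambda) = 0.0106 hours

0.0106 hours


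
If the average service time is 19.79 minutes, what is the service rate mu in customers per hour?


mu = 60 / avg_service_time = 60 / 19.79 = 3.03 per hour

3.03 per hour


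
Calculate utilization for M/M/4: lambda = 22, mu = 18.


rho = lambda/(c*mu) = 22/(4*18) = 0.3056

0.3056


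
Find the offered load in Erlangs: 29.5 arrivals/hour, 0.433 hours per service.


Offered load a = lambda * E[S] = 29.5 * 0.433 = 12.77 Erlangs

12.77 Erlangs


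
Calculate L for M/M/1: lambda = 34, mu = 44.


rho = 34/44; L = rho/(1-rho) = 3.4

3.4


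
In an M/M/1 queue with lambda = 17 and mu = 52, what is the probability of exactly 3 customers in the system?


rho = 17/52; P(n) = (1-rho)*rho^n = (1-17/52)*(17/52)^3 = 0.0235

0.0235


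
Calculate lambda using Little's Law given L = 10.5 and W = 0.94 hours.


lambda = L / W = 10.5 / 0.94 = 11.17 per hour

11.17 per hour


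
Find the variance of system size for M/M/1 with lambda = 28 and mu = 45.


rho = 28/45; Var(N) = rho/(1-rho)^2 = 4.36

4.36


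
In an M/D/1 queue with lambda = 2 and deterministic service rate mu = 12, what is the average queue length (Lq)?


M/D/1: Lq = rho^2 / (2*(1-rho)) where rho = 2/12; Lq = 0.02

0.02


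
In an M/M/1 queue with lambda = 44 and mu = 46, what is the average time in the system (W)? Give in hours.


W = 1/(mu - lambda) = 1/(46 - 44) = 0.5 hours

0.5 hours


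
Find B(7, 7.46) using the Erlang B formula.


B(N,A) = (A^N/N!) / sum(A^k/k!, k=0..N) with N=7, A=7.46 = 0.2768

0.2768


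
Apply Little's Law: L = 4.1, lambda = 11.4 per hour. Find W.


W = L / lambda = 4.1 / 11.4 = 0.3596 hours

0.3596 hours


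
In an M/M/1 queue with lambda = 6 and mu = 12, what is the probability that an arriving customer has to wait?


P(wait) = rho = lambda/mu = 6/12 = 0.5

0.5


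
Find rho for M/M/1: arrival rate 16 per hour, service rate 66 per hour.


rho = lambda/mu = 16/66 = 0.2424

0.2424


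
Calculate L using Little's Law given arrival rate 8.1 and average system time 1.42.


L = lambda * W = 8.1 * 1.42 = 11.5

11.5


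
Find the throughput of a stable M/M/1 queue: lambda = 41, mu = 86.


For a stable queue (lambda < mu), throughput = lambda = 41 per hour

41 per hour


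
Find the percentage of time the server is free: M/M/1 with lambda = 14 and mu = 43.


Idle fraction = (1 - rho) * 100 = (1 - 14/43) * 100 = 67.4%

67.4%


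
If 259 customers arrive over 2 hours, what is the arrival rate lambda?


lambda = total arrivals / time = 259 / 2 = 129.5 per hour

129.5 per hour


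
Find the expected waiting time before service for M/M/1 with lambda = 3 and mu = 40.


rho = 3/40; Wq = rho/(mu - lambda) = 0.002 hours

0.002 hours


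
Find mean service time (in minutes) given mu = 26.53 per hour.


Mean service time = 60/mu = 60/26.53 = 2.26 minutes

2.26 minutes


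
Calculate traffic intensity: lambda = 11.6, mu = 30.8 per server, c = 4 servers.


rho = lambda / (c * mu) = 11.6 / (4 * 30.8) = 0.0942

0.0942


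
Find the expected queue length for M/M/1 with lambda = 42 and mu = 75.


rho = 42/75; Lq = rho^2/(1-rho) = 0.71

0.71


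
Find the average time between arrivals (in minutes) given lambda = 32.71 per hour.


Mean interarrival time = 60/lambda = 60/32.71 = 1.83 minutes

1.83 minutes


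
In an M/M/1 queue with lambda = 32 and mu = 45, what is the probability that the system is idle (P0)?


P0 = 1 - rho = 1 - 32/45 = 0.2889

0.2889


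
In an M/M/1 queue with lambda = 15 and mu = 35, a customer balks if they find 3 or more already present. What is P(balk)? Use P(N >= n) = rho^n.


P(N >= 3) = rho^3 = (15/35)^3 = 0.0787

0.0787


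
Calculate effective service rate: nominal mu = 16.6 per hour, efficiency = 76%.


Effective rate = mu * efficiency = 16.6 * 0.76 = 12.62 per hour

12.62 per hour


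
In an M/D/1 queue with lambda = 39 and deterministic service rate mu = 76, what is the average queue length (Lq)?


M/D/1: Lq = rho^2 / (2*(1-rho)) where rho = 39/76; Lq = 0.27

0.27


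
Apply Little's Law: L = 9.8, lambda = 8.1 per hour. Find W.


W = L / lambda = 9.8 / 8.1 = 1.2099 hours

1.2099 hours


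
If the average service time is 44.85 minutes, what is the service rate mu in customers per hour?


mu = 60 / avg_service_time = 60 / 44.85 = 1.34 per hour

1.34 per hour


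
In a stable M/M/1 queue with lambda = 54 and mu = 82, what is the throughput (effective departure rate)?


For a stable queue (lambda < mu), throughput = lambda = 54 per hour

54 per hour


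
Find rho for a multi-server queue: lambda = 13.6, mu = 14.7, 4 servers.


rho = lambda / (c * mu) = 13.6 / (4 * 14.7) = 0.2313

0.2313


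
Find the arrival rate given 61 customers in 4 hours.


lambda = total arrivals / time = 61 / 4 = 15.25 per hour

15.25 per hour


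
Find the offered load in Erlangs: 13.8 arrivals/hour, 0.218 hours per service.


Offered load a = lambda * E[S] = 13.8 * 0.218 = 3.01 Erlangs

3.01 Erlangs


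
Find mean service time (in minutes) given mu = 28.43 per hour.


Mean service time = 60/mu = 60/28.43 = 2.11 minutes

2.11 minutes


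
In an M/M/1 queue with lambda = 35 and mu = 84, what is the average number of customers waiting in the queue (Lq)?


rho = 35/84; Lq = rho^2/(1-rho) = 0.3

0.3


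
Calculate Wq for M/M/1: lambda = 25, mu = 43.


rho = 25/43; Wq = rho/(mu - lambda) = 0.0323 hours

0.0323 hours


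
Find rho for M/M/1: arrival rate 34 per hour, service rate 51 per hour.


rho = lambda/mu = 34/51 = 0.6667

0.6667


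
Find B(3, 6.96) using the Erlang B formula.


B(N,A) = (A^N/N!) / sum(A^k/k!, k=0..N) with N=3, A=6.96 = 0.6359

0.6359


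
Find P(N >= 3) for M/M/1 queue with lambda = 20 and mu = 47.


P(N >= 3) = rho^3 = (20/47)^3 = 0.0771

0.0771


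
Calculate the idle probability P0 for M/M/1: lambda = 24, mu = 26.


P0 = 1 - rho = 1 - 24/26 = 0.0769

0.0769


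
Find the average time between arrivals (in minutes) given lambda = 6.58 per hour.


Mean interarrival time = 60/lambda = 60/6.58 = 9.12 minutes

9.12 minutes


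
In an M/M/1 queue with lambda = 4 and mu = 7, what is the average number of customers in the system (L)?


rho = 4/7; L = rho/(1-rho) = 1.33

1.33


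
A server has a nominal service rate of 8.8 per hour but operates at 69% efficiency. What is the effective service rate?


Effective rate = mu * efficiency = 8.8 * 0.69 = 6.07 per hour

6.07 per hour


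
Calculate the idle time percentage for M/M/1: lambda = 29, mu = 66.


Idle fraction = (1 - rho) * 100 = (1 - 29/66) * 100 = 56.1%

56.1%


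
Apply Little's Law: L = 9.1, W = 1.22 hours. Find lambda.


lambda = L / W = 9.1 / 1.22 = 7.46 per hour

7.46 per hour


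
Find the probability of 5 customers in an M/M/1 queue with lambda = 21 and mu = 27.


rho = 21/27; P(n) = (1-rho)*rho^n = (1-21/27)*(21/27)^5 = 0.0633

0.0633


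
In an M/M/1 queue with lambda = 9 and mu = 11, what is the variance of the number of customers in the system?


rho = 9/11; Var(N) = rho/(1-rho)^2 = 24.75

24.75


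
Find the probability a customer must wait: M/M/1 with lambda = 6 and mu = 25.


P(wait) = rho = lambda/mu = 6/25 = 0.24

0.24


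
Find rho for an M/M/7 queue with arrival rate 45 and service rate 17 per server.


rho = lambda/(c*mu) = 45/(7*17) = 0.3782

0.3782


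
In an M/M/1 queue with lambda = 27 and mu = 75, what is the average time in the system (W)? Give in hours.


W = 1/(mu - lambda) = 1/(75 - 27) = 0.0208 hours

0.0208 hours


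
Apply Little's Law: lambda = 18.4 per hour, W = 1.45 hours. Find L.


L = lambda * W = 18.4 * 1.45 = 26.68

26.68


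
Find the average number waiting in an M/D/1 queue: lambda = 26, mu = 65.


M/D/1: Lq = rho^2 / (2*(1-rho)) where rho = 26/65; Lq = 0.13

0.13


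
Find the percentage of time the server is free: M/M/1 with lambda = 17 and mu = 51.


Idle fraction = (1 - rho) * 100 = (1 - 17/51) * 100 = 66.7%

66.7%


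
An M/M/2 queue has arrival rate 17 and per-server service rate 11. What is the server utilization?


rho = lambda/(c*mu) = 17/(2*11) = 0.7727

0.7727


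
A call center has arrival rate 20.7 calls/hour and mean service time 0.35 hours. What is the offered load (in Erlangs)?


Offered load a = lambda * E[S] = 20.7 * 0.35 = 7.25 Erlangs

7.25 Erlangs


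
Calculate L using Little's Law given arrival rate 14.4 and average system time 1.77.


L = lambda * W = 14.4 * 1.77 = 25.49

25.49


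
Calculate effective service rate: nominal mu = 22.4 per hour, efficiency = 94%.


Effective rate = mu * efficiency = 22.4 * 0.94 = 21.06 per hour

21.06 per hour


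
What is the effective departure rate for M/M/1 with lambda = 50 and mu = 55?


For a stable queue (lambda < mu), throughput = lambda = 50 per hour

50 per hour


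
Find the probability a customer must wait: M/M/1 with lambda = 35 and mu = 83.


P(wait) = rho = lambda/mu = 35/83 = 0.4217

0.4217


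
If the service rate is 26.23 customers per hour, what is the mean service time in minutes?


Mean service time = 60/mu = 60/26.23 = 2.29 minutes

2.29 minutes


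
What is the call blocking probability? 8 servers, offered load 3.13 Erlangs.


B(N,A) = (A^N/N!) / sum(A^k/k!, k=0..N) with N=8, A=3.13 = 0.01

0.01


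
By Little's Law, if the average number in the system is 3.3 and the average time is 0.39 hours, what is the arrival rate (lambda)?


lambda = L / W = 3.3 / 0.39 = 8.46 per hour

8.46 per hour


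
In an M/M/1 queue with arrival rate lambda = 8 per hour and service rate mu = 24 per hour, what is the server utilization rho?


rho = lambda/mu = 8/24 = 0.3333

0.3333


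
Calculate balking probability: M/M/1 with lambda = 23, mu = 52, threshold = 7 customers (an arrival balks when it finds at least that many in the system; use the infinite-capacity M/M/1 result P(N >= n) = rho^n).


P(N >= 7) = rho^7 = (23/52)^7 = 0.0033

0.0033


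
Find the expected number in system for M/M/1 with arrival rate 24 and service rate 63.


rho = 24/63; L = rho/(1-rho) = 0.62

0.62


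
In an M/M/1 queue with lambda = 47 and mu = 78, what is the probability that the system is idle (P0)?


P0 = 1 - rho = 1 - 47/78 = 0.3974

0.3974


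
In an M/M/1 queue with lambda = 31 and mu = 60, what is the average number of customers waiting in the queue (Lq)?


rho = 31/60; Lq = rho^2/(1-rho) = 0.55

0.55


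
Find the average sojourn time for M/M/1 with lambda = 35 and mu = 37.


W = 1/(mu - lambda) = 1/(37 - 35) = 0.5 hours

0.5 hours


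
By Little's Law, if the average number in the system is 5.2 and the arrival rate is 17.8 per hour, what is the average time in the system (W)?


W = L / lambda = 5.2 / 17.8 = 0.2921 hours

0.2921 hours
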